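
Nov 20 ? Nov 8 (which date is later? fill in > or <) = >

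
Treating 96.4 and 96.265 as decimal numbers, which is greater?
96.4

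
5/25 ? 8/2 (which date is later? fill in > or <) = <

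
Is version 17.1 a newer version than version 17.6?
No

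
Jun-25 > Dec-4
False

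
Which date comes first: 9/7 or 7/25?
7/25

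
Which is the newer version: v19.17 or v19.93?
v19.93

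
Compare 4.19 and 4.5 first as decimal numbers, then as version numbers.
As decimals: 4.19 < 4.5. As versions: v4.19 > v4.5 (minor version 19 > 5).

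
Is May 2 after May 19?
No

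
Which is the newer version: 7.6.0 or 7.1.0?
7.6.0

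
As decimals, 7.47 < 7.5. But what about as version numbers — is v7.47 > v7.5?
True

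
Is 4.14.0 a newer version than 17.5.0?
No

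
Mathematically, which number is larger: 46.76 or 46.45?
46.76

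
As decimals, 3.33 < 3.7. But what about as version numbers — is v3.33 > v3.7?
True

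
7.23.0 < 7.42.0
True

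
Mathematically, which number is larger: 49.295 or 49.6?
49.6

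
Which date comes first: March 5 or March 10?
March 5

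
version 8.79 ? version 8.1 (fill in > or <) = >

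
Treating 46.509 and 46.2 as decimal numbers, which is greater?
46.509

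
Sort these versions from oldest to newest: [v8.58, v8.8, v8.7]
[v8.7, v8.8, v8.58]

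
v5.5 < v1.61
False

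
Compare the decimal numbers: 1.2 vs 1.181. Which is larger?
1.2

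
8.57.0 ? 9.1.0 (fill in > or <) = <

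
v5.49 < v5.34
False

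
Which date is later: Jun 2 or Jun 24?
Jun 24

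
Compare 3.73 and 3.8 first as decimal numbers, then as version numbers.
As decimals: 3.73 < 3.8. As versions: v3.73 > v3.8 (minor version 73 > 8).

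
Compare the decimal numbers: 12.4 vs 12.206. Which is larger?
12.4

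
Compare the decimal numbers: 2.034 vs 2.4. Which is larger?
2.4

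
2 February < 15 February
True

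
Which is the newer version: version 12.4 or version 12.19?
version 12.19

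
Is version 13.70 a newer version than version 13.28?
Yes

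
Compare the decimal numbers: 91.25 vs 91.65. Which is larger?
91.65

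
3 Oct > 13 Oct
False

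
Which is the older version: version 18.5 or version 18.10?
version 18.5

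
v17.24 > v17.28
False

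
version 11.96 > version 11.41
True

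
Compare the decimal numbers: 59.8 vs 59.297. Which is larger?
59.8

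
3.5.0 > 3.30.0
False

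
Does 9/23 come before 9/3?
No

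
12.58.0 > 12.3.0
True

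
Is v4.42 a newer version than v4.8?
Yes. Version numbers are compared segment by segment as integers, not as decimals: minor version 42 > 8, so v4.42 > v4.8 (even though the decimal 4.42 < 4.8).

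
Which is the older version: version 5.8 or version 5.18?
version 5.8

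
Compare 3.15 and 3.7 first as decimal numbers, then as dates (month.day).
As decimals: 3.15 < 3.7. As dates: 3/15 is later than 3/7 (day 15 > day 7).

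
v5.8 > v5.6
True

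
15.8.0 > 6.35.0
True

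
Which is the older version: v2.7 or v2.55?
v2.7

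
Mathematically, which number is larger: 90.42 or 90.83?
90.83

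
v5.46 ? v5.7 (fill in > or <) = >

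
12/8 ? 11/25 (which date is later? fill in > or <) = >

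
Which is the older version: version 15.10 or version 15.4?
version 15.4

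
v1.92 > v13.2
False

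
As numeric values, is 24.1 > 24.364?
False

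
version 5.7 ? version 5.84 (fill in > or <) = <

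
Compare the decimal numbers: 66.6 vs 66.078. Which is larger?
66.6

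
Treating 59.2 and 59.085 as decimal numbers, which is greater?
59.2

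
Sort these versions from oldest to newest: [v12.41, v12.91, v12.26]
[v12.26, v12.41, v12.91]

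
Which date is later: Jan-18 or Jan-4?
Jan-18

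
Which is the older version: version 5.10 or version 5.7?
version 5.7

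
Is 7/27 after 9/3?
No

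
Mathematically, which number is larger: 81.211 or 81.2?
81.211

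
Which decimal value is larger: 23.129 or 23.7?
23.7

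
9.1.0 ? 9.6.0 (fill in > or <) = <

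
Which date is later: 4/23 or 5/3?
5/3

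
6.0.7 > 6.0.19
False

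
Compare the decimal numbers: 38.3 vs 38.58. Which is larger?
38.58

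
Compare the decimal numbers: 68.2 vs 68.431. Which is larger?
68.431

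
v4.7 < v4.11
True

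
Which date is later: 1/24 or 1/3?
1/24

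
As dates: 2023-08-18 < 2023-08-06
False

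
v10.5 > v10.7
False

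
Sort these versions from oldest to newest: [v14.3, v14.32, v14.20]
[v14.3, v14.20, v14.32]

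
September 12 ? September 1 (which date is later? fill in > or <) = >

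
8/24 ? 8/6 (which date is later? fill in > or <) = >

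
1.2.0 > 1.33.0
False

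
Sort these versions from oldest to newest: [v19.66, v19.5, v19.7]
[v19.5, v19.7, v19.66]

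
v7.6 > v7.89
False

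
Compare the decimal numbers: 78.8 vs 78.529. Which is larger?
78.8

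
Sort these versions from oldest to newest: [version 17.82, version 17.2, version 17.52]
[version 17.2, version 17.52, version 17.82]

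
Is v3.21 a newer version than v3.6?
Yes. Version numbers are compared segment by segment as integers, not as decimals: minor version 21 > 6, so v3.21 > v3.6 (even though the decimal 3.21 < 3.6).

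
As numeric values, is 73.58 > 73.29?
True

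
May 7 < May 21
True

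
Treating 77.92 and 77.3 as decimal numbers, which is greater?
77.92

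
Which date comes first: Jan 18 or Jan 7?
Jan 7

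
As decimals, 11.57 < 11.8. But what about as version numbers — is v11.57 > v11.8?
True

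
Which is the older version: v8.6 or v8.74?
v8.6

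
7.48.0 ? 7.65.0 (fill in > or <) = <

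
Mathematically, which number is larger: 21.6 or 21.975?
21.975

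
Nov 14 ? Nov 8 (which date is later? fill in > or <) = >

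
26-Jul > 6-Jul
True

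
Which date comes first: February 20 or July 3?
February 20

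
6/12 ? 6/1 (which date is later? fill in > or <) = >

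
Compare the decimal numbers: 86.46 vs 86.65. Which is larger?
86.65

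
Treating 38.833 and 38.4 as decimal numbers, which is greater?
38.833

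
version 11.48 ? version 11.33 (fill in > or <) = >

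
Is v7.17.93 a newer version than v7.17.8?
Yes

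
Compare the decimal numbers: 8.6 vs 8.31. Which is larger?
8.6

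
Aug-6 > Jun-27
True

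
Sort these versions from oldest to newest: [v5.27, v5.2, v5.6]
[v5.2, v5.6, v5.27]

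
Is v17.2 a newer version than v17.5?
No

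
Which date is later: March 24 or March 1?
March 24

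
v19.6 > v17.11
True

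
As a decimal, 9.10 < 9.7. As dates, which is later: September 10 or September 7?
September 10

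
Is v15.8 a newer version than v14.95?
Yes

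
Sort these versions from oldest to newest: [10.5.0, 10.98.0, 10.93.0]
[10.5.0, 10.93.0, 10.98.0]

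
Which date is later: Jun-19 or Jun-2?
Jun-19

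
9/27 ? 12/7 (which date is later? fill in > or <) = <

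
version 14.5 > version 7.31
True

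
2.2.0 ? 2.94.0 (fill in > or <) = <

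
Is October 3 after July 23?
Yes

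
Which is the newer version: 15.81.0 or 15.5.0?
15.81.0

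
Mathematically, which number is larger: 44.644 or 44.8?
44.8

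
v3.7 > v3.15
False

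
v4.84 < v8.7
True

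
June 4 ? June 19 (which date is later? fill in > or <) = <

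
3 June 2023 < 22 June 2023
True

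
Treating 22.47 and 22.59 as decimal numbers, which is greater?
22.59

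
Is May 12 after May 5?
Yes. Day 12 comes after day 5 in May — this is a date comparison, not a decimal one (the decimal 5.12 would be smaller than 5.5).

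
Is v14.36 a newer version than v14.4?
Yes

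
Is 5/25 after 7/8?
No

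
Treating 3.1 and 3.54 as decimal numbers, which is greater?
3.54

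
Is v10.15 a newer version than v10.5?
Yes. Version numbers are compared segment by segment as integers, not as decimals: minor version 15 > 5, so v10.15 > v10.5 (even though the decimal 10.15 < 10.5).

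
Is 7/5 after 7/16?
No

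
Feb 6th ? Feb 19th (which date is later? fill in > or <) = <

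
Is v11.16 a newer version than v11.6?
Yes. Version numbers are compared segment by segment as integers, not as decimals: minor version 16 > 6, so v11.16 > v11.6 (even though the decimal 11.16 < 11.6).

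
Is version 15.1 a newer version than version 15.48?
No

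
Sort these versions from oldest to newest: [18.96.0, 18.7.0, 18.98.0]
[18.7.0, 18.96.0, 18.98.0]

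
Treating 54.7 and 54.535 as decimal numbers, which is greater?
54.7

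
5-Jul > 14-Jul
False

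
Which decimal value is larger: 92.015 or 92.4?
92.4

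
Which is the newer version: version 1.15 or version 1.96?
version 1.96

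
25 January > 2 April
False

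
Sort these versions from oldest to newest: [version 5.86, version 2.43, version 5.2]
[version 2.43, version 5.2, version 5.86]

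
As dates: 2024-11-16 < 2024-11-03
False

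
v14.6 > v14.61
False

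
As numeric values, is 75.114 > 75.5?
False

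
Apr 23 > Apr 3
True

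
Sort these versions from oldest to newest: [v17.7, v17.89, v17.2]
[v17.2, v17.7, v17.89]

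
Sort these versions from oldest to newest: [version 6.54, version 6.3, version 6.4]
[version 6.3, version 6.4, version 6.54]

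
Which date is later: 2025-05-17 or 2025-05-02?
2025-05-17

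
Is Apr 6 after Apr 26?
No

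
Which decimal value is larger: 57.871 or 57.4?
57.871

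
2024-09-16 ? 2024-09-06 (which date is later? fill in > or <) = >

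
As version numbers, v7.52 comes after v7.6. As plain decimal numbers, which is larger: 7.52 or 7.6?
7.6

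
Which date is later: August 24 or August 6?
August 24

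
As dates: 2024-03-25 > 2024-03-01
True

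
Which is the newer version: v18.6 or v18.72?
v18.72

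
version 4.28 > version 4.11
True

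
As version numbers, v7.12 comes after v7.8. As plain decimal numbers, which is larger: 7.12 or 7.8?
7.8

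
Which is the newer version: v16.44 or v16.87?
v16.87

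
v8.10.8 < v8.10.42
True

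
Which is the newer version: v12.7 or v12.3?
v12.7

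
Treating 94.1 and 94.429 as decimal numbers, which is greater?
94.429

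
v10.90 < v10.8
False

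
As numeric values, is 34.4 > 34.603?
False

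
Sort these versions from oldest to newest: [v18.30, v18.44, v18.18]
[v18.18, v18.30, v18.44]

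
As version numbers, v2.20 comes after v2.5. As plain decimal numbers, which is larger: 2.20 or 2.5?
2.5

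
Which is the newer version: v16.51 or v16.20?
v16.51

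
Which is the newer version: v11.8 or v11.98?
v11.98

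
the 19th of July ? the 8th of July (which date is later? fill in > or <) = >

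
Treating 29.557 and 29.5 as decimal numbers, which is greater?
29.557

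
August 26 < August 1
False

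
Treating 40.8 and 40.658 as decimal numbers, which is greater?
40.8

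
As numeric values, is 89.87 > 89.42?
True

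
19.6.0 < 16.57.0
False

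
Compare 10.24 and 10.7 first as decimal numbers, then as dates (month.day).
As decimals: 10.24 < 10.7. As dates: 10/24 is later than 10/7 (day 24 > day 7).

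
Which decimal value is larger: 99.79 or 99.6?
99.79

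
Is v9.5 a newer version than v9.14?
No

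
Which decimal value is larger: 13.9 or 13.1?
13.9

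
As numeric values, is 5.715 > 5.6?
True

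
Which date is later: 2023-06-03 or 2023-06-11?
2023-06-11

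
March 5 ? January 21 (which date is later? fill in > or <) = >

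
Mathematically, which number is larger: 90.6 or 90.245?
90.6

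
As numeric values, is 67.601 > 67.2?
True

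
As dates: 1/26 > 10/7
False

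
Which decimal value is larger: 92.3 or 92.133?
92.3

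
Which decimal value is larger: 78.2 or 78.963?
78.963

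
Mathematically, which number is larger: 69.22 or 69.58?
69.58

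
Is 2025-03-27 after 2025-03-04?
Yes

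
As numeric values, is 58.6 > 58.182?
True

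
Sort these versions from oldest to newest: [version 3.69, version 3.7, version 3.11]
[version 3.7, version 3.11, version 3.69]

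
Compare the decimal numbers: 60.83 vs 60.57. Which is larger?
60.83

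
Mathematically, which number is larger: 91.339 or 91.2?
91.339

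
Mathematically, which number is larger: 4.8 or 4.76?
4.8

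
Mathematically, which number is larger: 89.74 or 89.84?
89.84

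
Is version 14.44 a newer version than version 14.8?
Yes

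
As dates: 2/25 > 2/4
True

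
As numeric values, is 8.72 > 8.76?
False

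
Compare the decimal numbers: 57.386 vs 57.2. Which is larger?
57.386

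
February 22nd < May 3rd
True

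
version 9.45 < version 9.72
True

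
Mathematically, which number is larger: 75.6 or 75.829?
75.829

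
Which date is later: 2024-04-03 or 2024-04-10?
2024-04-10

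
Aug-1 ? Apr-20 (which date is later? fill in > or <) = >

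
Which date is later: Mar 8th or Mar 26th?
Mar 26th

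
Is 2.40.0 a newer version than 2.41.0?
No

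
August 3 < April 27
False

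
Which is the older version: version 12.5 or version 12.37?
version 12.5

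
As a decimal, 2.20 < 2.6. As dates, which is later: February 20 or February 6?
February 20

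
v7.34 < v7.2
False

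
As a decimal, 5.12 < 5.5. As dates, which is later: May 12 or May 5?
May 12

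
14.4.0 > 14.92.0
False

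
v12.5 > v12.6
False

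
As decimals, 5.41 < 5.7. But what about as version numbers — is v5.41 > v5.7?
True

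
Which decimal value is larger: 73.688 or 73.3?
73.688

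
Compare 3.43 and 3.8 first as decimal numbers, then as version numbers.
As decimals: 3.43 < 3.8. As versions: v3.43 > v3.8 (minor version 43 > 8).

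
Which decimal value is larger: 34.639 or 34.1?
34.639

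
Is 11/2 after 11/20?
No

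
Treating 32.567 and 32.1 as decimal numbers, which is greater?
32.567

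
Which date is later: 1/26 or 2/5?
2/5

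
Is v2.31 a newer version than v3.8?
No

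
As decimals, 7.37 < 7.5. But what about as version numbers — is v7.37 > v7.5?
True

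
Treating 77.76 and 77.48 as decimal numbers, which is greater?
77.76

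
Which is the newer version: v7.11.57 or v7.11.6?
v7.11.57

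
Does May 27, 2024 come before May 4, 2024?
No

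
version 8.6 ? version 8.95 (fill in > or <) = <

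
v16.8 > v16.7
True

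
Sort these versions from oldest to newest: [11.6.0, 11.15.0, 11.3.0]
[11.3.0, 11.6.0, 11.15.0]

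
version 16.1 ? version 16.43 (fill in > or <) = <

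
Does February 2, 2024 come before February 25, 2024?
Yes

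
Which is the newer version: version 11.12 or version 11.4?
version 11.12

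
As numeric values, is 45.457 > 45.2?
True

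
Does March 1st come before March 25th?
Yes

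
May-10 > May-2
True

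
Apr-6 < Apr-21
True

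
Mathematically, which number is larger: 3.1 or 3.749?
3.749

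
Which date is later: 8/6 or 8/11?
8/11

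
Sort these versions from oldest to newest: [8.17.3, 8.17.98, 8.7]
[8.7, 8.17.3, 8.17.98]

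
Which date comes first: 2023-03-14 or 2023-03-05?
2023-03-05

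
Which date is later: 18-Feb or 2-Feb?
18-Feb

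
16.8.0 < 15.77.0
False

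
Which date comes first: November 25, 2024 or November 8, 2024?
November 8, 2024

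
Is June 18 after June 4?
Yes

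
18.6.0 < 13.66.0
False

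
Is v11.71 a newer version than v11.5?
Yes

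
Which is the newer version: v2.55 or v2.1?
v2.55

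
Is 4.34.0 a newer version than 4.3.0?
Yes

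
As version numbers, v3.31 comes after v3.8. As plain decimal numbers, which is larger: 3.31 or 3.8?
3.8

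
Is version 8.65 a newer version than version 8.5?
Yes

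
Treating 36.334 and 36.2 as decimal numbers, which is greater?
36.334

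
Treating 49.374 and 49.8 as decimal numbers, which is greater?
49.8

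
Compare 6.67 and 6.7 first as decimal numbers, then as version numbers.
As decimals: 6.67 < 6.7. As versions: v6.67 > v6.7 (minor version 67 > 7).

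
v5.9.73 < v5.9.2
False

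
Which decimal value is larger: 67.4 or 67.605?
67.605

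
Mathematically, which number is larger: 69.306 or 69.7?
69.7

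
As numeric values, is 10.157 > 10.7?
False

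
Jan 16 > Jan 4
True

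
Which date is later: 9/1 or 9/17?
9/17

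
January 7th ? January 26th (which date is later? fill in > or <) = <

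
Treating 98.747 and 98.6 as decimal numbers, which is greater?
98.747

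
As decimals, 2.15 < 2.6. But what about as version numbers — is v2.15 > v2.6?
True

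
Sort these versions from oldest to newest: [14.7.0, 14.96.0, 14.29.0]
[14.7.0, 14.29.0, 14.96.0]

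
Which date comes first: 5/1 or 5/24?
5/1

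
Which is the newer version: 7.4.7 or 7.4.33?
7.4.33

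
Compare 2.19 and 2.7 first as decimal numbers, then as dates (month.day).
As decimals: 2.19 < 2.7. As dates: 2/19 is later than 2/7 (day 19 > day 7).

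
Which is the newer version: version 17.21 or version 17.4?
version 17.21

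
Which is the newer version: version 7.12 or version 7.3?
version 7.12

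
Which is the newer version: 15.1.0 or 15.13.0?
15.13.0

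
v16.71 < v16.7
False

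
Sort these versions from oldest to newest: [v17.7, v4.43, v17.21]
[v4.43, v17.7, v17.21]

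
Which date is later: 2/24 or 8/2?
8/2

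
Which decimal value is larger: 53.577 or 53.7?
53.7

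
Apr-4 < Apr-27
True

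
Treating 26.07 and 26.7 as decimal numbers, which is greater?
26.7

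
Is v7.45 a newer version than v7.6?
Yes. Version numbers are compared segment by segment as integers, not as decimals: minor version 45 > 6, so v7.45 > v7.6 (even though the decimal 7.45 < 7.6).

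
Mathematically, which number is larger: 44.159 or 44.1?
44.159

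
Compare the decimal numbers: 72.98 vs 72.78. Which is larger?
72.98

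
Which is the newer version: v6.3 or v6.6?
v6.6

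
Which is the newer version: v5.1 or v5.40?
v5.40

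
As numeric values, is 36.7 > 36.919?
False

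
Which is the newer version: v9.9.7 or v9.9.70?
v9.9.70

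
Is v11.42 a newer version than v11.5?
Yes. Version numbers are compared segment by segment as integers, not as decimals: minor version 42 > 5, so v11.42 > v11.5 (even though the decimal 11.42 < 11.5).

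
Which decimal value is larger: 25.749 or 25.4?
25.749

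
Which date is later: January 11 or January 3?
January 11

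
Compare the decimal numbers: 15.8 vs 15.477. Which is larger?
15.8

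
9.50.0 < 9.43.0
False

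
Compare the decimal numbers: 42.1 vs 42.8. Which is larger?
42.8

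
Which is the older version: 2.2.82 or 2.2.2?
2.2.2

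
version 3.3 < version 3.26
True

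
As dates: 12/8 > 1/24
True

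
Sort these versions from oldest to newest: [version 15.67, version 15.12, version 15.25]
[version 15.12, version 15.25, version 15.67]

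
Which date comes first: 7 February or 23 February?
7 February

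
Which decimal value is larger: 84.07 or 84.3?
84.3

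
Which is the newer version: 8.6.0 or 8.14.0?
8.14.0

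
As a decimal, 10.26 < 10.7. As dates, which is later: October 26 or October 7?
October 26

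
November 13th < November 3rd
False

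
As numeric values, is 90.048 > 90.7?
False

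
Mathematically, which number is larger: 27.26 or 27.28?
27.28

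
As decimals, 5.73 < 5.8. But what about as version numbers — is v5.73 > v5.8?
True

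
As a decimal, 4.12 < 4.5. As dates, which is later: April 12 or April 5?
April 12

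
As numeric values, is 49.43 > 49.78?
False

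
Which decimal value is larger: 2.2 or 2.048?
2.2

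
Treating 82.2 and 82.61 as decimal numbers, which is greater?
82.61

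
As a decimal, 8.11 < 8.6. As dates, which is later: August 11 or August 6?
August 11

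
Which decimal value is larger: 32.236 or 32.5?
32.5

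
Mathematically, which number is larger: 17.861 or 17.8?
17.861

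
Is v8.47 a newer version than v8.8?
Yes. Version numbers are compared segment by segment as integers, not as decimals: minor version 47 > 8, so v8.47 > v8.8 (even though the decimal 8.47 < 8.8).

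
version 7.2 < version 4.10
False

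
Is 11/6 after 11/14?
No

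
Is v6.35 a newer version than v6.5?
Yes. Version numbers are compared segment by segment as integers, not as decimals: minor version 35 > 5, so v6.35 > v6.5 (even though the decimal 6.35 < 6.5).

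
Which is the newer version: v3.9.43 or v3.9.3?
v3.9.43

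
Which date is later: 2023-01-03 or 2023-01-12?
2023-01-12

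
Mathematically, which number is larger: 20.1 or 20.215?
20.215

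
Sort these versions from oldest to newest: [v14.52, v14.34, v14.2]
[v14.2, v14.34, v14.52]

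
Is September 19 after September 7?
Yes. Day 19 comes after day 7 in September — this is a date comparison, not a decimal one (the decimal 9.19 would be smaller than 9.7).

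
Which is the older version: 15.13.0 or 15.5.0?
15.5.0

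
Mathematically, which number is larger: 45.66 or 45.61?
45.66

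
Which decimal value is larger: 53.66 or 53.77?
53.77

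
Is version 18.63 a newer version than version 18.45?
Yes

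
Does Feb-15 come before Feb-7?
No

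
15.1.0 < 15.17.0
True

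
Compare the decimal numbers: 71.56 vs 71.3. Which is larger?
71.56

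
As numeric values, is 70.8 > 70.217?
True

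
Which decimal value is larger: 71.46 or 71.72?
71.72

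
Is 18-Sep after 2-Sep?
Yes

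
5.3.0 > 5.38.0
False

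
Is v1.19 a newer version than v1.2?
Yes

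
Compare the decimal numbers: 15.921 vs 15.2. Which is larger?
15.921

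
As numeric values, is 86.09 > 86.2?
False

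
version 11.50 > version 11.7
True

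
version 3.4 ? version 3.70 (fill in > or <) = <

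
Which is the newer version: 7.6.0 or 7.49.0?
7.49.0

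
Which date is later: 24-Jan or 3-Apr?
3-Apr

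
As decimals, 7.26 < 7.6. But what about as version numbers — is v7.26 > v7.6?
True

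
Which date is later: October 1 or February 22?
October 1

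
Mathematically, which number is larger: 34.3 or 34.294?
34.3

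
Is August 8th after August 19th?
No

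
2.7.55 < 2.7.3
False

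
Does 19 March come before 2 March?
No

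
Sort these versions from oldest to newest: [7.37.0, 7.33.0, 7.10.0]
[7.10.0, 7.33.0, 7.37.0]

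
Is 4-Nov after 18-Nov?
No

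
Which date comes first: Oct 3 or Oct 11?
Oct 3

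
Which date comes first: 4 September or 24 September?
4 September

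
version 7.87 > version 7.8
True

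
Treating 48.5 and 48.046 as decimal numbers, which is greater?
48.5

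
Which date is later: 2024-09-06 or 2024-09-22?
2024-09-22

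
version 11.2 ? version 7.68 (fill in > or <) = >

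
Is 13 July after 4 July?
Yes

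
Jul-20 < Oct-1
True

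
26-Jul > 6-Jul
True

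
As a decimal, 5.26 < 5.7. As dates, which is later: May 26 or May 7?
May 26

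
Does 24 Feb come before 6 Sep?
Yes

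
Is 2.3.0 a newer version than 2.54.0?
No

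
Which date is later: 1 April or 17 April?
17 April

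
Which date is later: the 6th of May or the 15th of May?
the 15th of May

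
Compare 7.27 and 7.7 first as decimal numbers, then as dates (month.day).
As decimals: 7.27 < 7.7. As dates: 7/27 is later than 7/7 (day 27 > day 7).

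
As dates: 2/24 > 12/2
False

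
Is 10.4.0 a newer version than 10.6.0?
No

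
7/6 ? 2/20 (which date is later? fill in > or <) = >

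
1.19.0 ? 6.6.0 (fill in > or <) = <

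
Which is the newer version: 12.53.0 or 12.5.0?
12.53.0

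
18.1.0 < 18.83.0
True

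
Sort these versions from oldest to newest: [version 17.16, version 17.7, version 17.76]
[version 17.7, version 17.16, version 17.76]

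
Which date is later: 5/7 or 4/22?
5/7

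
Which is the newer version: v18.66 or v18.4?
v18.66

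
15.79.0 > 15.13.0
True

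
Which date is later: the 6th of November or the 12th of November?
the 12th of November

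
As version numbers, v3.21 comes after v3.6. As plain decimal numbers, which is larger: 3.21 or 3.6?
3.6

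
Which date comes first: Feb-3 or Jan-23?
Jan-23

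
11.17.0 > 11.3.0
True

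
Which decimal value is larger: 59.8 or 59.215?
59.8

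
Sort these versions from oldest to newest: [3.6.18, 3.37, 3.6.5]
[3.6.5, 3.6.18, 3.37]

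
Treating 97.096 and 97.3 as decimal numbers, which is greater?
97.3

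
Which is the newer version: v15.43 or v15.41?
v15.43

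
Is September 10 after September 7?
Yes. Day 10 comes after day 7 in September — this is a date comparison, not a decimal one (the decimal 9.10 would be smaller than 9.7).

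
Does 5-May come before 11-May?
Yes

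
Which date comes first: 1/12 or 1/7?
1/7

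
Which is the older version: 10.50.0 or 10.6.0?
10.6.0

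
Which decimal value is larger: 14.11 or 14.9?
14.9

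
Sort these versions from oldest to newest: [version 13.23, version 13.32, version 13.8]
[version 13.8, version 13.23, version 13.32]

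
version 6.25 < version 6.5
False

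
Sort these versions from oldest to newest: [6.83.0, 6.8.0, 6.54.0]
[6.8.0, 6.54.0, 6.83.0]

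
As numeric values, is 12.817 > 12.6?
True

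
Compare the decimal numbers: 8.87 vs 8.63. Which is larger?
8.87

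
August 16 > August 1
True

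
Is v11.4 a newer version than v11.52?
No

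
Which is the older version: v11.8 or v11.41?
v11.8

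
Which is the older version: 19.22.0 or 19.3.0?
19.3.0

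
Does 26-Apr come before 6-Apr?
No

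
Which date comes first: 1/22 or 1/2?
1/2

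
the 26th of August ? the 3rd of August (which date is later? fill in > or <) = >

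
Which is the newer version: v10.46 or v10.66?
v10.66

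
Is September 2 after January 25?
Yes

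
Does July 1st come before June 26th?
No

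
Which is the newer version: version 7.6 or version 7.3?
version 7.6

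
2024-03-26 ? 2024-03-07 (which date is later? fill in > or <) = >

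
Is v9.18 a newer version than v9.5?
Yes. Version numbers are compared segment by segment as integers, not as decimals: minor version 18 > 5, so v9.18 > v9.5 (even though the decimal 9.18 < 9.5).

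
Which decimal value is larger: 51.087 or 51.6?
51.6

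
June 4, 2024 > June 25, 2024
False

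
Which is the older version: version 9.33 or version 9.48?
version 9.33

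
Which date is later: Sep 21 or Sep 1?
Sep 21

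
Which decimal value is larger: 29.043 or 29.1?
29.1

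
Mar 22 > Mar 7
True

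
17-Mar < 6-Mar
False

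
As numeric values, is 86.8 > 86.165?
True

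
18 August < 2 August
False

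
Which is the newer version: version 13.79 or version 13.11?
version 13.79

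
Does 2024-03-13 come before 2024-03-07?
No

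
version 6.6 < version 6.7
True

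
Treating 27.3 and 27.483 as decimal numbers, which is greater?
27.483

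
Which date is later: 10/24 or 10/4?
10/24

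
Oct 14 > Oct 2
True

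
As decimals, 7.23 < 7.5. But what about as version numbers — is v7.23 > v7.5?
True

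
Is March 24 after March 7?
Yes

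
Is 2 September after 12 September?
No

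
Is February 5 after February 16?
No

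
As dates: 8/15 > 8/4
True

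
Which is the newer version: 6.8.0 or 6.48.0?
6.48.0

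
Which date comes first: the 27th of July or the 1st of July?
the 1st of July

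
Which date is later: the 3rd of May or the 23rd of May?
the 23rd of May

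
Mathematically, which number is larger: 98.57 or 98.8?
98.8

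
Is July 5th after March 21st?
Yes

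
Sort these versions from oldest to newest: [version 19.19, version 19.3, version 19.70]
[version 19.3, version 19.19, version 19.70]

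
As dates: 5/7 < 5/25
True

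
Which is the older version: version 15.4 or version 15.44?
version 15.4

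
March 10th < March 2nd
False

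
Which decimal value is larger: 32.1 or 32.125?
32.125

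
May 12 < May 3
False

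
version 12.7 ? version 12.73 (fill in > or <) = <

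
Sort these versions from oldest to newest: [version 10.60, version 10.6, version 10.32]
[version 10.6, version 10.32, version 10.60]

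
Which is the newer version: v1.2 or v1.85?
v1.85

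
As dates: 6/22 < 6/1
False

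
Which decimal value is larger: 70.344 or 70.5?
70.5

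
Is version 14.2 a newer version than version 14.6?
No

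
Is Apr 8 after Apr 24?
No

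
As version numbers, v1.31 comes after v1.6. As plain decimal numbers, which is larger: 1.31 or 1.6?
1.6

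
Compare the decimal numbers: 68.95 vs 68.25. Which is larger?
68.95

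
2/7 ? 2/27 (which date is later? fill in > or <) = <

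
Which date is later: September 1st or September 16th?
September 16th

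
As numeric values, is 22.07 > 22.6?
False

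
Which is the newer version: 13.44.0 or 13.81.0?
13.81.0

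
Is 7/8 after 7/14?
No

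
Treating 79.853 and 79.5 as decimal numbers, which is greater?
79.853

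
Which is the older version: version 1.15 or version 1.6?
version 1.6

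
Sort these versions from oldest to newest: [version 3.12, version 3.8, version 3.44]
[version 3.8, version 3.12, version 3.44]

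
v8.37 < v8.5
False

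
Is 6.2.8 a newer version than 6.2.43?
No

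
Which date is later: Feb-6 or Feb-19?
Feb-19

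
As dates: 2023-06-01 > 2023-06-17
False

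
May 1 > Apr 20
True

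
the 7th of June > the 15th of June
False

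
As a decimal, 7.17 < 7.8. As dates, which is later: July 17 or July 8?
July 17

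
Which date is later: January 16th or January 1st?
January 16th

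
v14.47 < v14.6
False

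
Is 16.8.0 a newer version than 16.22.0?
No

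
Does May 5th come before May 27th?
Yes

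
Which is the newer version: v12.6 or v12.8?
v12.8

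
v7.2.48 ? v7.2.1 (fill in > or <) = >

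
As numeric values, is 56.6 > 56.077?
True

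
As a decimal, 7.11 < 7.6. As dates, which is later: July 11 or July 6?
July 11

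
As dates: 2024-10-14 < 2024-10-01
False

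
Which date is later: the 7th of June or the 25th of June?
the 25th of June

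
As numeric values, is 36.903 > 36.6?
True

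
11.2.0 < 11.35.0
True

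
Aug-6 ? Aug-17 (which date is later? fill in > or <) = <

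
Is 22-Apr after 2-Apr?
Yes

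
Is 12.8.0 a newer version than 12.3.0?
Yes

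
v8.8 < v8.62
True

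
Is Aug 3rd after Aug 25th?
No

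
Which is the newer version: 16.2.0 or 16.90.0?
16.90.0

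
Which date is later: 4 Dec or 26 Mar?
4 Dec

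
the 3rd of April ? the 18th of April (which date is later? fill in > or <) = <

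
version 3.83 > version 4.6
False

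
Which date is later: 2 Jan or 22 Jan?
22 Jan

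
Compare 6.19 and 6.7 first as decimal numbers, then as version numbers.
As decimals: 6.19 < 6.7. As versions: v6.19 > v6.7 (minor version 19 > 7).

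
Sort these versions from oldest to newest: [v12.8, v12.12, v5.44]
[v5.44, v12.8, v12.12]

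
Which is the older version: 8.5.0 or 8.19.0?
8.5.0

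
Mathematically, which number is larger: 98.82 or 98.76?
98.82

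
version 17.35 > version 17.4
True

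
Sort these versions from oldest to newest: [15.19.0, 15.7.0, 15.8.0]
[15.7.0, 15.8.0, 15.19.0]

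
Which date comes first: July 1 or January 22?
January 22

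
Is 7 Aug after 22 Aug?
No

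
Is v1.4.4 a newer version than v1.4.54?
No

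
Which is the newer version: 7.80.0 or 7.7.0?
7.80.0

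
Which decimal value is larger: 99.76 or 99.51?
99.76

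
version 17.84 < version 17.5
False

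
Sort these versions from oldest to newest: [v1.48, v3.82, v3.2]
[v1.48, v3.2, v3.82]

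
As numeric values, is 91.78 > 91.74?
True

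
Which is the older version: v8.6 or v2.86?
v2.86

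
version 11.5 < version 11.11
True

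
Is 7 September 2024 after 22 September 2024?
No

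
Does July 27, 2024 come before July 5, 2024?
No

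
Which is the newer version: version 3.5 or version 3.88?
version 3.88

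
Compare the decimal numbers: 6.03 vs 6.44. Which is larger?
6.44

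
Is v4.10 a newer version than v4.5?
Yes. Version numbers are compared segment by segment as integers, not as decimals: minor version 10 > 5, so v4.10 > v4.5 (even though the decimal 4.10 < 4.5).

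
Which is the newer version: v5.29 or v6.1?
v6.1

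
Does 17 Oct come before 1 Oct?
No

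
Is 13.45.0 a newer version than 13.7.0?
Yes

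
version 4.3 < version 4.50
True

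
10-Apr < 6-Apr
False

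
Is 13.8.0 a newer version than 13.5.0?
Yes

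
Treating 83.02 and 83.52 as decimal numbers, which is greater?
83.52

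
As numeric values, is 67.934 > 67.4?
True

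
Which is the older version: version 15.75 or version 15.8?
version 15.8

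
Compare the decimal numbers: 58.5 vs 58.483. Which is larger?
58.5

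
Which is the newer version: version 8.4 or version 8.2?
version 8.4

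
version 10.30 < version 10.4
False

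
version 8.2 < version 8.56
True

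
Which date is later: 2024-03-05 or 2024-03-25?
2024-03-25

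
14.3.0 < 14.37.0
True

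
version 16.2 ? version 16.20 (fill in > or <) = <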